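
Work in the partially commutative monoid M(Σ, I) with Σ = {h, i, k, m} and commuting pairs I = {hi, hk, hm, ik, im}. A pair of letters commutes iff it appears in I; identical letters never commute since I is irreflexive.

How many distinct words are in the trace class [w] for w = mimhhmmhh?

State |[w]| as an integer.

piece 0:m — minimal
piece 1:i — minimal
piece 2:m rests on {0:m}
piece 3:h — minimal
piece 4:h rests on {3:h}
piece 5:m rests on {2:m}
piece 6:m rests on {5:m}
piece 7:h rests on {4:h}
piece 8:h rests on {7:h}
minimal pieces: {0:m, 1:i, 3:h}
ways to finish when only these pieces remain (= sum over removing one remaining piece with nothing left below it):
  1 left: {1}→1  {6}→1  {8}→1
  2 left: {1,6}→2  {1,8}→2  {5,6}→1  {6,8}→2  {7,8}→1
  3 left: {1,5,6}→3  {1,6,8}→6  {1,7,8}→3  {2,5,6}→1  {4,7,8}→1  {5,6,8}→3  {6,7,8}→3
  4 left: {0,2,5,6}→1  {1,2,5,6}→4  {1,4,7,8}→4  {1,5,6,8}→12  {1,6,7,8}→12  {2,5,6,8}→4  {3,4,7,8}→1  {4,6,7,8}→4  {5,6,7,8}→6
  5 left: {0,1,2,5,6}→5  {0,2,5,6,8}→5  {1,2,5,6,8}→20  {1,3,4,7,8}→5  {1,4,6,7,8}→20  {1,5,6,7,8}→30  {2,5,6,7,8}→10  {3,4,6,7,8}→5  {4,5,6,7,8}→10
  6 left: {0,1,2,5,6,8}→30  {0,2,5,6,7,8}→15  {1,2,5,6,7,8}→60  {1,3,4,6,7,8}→30  {1,4,5,6,7,8}→60  {2,4,5,6,7,8}→20  {3,4,5,6,7,8}→15
  7 left: {0,1,2,5,6,7,8}→105  {0,2,4,5,6,7,8}→35  {1,2,4,5,6,7,8}→140  {1,3,4,5,6,7,8}→105  {2,3,4,5,6,7,8}→35
  placing 0:m first → 280 extensions
  placing 1:i first → 70 extensions
  placing 3:h first → 280 extensions
total linear extensions = 630

630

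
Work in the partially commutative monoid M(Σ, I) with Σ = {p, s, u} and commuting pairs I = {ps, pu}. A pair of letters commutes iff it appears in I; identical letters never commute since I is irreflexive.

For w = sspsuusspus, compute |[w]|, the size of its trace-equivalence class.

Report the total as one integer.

55

piece 0:s — minimal
piece 1:s rests on {0:s}
piece 2:p — minimal
piece 3:s rests on {1:s}
piece 4:u rests on {3:s}
piece 5:u rests on {4:u}
piece 6:s rests on {5:u}
piece 7:s rests on {6:s}
piece 8:p rests on {2:p}
piece 9:u rests on {7:s}
piece 10:s rests on {9:u}
minimal pieces: {0:s, 2:p}
ways to finish when only these pieces remain (= sum over removing one remaining piece with nothing left below it):
  1 left: {8}→1  {10}→1
  2 left: {2,8}→1  {8,10}→2  {9,10}→1
  3 left: {2,8,10}→3  {7,9,10}→1  {8,9,10}→3
  4 left: {2,8,9,10}→6  {6,7,9,10}→1  {7,8,9,10}→4
  5 left: {2,7,8,9,10}→10  {5,6,7,9,10}→1  {6,7,8,9,10}→5
  6 left: {2,6,7,8,9,10}→15  {4,5,6,7,9,10}→1  {5,6,7,8,9,10}→6
  7 left: {2,5,6,7,8,9,10}→21  {3,4,5,6,7,9,10}→1  {4,5,6,7,8,9,10}→7
  8 left: {1,3,4,5,6,7,9,10}→1  {2,4,5,6,7,8,9,10}→28  {3,4,5,6,7,8,9,10}→8
  9 left: {0,1,3,4,5,6,7,9,10}→1  {1,3,4,5,6,7,8,9,10}→9  {2,3,4,5,6,7,8,9,10}→36
  placing 0:s first → 45 extensions
  placing 2:p first → 10 extensions
total linear extensions = 55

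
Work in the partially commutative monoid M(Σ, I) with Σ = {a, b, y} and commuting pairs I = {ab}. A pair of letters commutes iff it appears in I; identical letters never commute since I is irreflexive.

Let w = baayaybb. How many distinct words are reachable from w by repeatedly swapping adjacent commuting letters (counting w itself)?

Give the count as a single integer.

3

#0=b has no predecessor
#1=a has no predecessor
#2=a depends on [1:a]
#3=y depends on [0:b, 2:a]
#4=a depends on [3:y]
#5=y depends on [4:a]
#6=b depends on [5:y]
#7=b depends on [6:b]
sources: [0:b, 1:a]
N(rest) = Σ N(rest − s) over sources s of rest; N(one piece) = 1:
  size 1 → [7]=1
  size 2 → [6,7]=1
  size 3 → [5,6,7]=1
  size 4 → [4,5,6,7]=1
  size 5 → [3,4,5,6,7]=1
  size 6 → [0,3,4,5,6,7]=1  [2,3,4,5,6,7]=1
  first=0(b) contributes 1
  first=1(a) contributes 2
|[w]| = 3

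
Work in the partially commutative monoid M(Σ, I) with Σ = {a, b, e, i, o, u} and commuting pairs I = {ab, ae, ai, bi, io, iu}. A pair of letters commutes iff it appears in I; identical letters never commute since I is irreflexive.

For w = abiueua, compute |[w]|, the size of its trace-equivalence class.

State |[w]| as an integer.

piece 0:a — minimal
piece 1:b — minimal
piece 2:i — minimal
piece 3:u rests on {0:a, 1:b}
piece 4:e rests on {2:i, 3:u}
piece 5:u rests on {4:e}
piece 6:a rests on {5:u}
minimal pieces: {0:a, 1:b, 2:i}
ways to finish when only these pieces remain (= sum over removing one remaining piece with nothing left below it):
  1 left: {6}→1
  2 left: {5,6}→1
  3 left: {4,5,6}→1
  4 left: {2,4,5,6}→1  {3,4,5,6}→1
  5 left: {0,3,4,5,6}→1  {1,3,4,5,6}→1  {2,3,4,5,6}→2
  placing 0:a first → 3 extensions
  placing 1:b first → 3 extensions
  placing 2:i first → 2 extensions
total linear extensions = 8

8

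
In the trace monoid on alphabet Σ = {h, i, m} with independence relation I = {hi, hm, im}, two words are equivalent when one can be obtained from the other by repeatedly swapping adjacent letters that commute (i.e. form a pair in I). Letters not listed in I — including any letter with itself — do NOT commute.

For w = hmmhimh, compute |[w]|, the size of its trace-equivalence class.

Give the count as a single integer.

drop 0:h onto floor
drop 1:m onto floor
drop 2:m onto {1:m}
drop 3:h onto {0:h}
drop 4:i onto floor
drop 5:m onto {2:m}
drop 6:h onto {3:h}
ground layer = {0:h, 1:m, 4:i}
drop-orders for the pieces not yet dropped (sum over which currently-grounded one goes next):
  1 to go: {4} 1  {5} 1  {6} 1
  2 to go: {2,5} 1  {3,6} 1  {4,5} 2  {4,6} 2  {5,6} 2
  3 to go: {0,3,6} 1  {1,2,5} 1  {2,4,5} 3  {2,5,6} 3  {3,4,6} 3  {3,5,6} 3  {4,5,6} 6
  4 to go: {0,3,4,6} 4  {0,3,5,6} 4  {1,2,4,5} 4  {1,2,5,6} 4  {2,3,5,6} 6  {2,4,5,6} 12  {3,4,5,6} 12
  5 to go: {0,2,3,5,6} 10  {0,3,4,5,6} 20  {1,2,3,5,6} 10  {1,2,4,5,6} 20  {2,3,4,5,6} 30
  if 0:h drops first: 60 orders
  if 1:m drops first: 60 orders
  if 4:i drops first: 20 orders
heap linearizations: 140

140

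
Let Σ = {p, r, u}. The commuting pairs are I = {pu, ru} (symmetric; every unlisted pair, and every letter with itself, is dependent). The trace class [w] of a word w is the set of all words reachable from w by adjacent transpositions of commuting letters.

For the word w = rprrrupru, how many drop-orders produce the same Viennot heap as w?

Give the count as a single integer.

0(r) covers ∅
1(p) covers 0:r
2(r) covers 1:p
3(r) covers 2:r
4(r) covers 3:r
5(u) covers ∅
6(p) covers 4:r
7(r) covers 6:p
8(u) covers 5:u
floor of heap: 0:r, 5:u
completions by unplaced set U, small U first (add the entries for U minus each lowest piece of U):
  |U|=1: {7}:1  {8}:1
  |U|=2: {5,8}:1  {6,7}:1  {7,8}:2
  |U|=3: {4,6,7}:1  {5,7,8}:3  {6,7,8}:3
  |U|=4: {3,4,6,7}:1  {4,6,7,8}:4  {5,6,7,8}:6
  |U|=5: {2,3,4,6,7}:1  {3,4,6,7,8}:5  {4,5,6,7,8}:10
  |U|=6: {1,2,3,4,6,7}:1  {2,3,4,6,7,8}:6  {3,4,5,6,7,8}:15
  |U|=7: {0,1,2,3,4,6,7}:1  {1,2,3,4,6,7,8}:7  {2,3,4,5,6,7,8}:21
  start at 0(r): 28
  start at 5(u): 8
sum over floor = 36

36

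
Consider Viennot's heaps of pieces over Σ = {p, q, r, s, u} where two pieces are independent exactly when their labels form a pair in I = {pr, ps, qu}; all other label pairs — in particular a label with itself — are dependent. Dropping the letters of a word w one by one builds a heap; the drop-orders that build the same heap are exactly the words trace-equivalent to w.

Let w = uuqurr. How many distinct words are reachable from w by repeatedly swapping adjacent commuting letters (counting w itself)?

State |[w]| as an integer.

drop 0:u onto floor
drop 1:u onto {0:u}
drop 2:q onto floor
drop 3:u onto {1:u}
drop 4:r onto {2:q, 3:u}
drop 5:r onto {4:r}
ground layer = {0:u, 2:q}
drop-orders for the pieces not yet dropped (sum over which currently-grounded one goes next):
  1 to go: {5} 1
  2 to go: {4,5} 1
  3 to go: {2,4,5} 1  {3,4,5} 1
  4 to go: {1,3,4,5} 1  {2,3,4,5} 2
  if 0:u drops first: 3 orders
  if 2:q drops first: 1 orders
heap linearizations: 4

4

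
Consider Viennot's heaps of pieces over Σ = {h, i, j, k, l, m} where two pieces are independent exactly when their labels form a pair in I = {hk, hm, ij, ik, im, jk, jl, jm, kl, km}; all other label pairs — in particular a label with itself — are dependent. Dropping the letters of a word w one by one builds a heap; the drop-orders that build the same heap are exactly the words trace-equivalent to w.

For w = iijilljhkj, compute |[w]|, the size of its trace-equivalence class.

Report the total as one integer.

0(i) covers ∅
1(i) covers 0:i
2(j) covers ∅
3(i) covers 1:i
4(l) covers 3:i
5(l) covers 4:l
6(j) covers 2:j
7(h) covers 5:l, 6:j
8(k) covers ∅
9(j) covers 7:h
floor of heap: 0:i, 2:j, 8:k
completions by unplaced set U, small U first (add the entries for U minus each lowest piece of U):
  |U|=1: {8}:1  {9}:1
  |U|=2: {7,9}:1  {8,9}:2
  |U|=3: {5,7,9}:1  {6,7,9}:1  {7,8,9}:3
  |U|=4: {2,6,7,9}:1  {4,5,7,9}:1  {5,6,7,9}:2  {5,7,8,9}:4  {6,7,8,9}:4
  |U|=5: {2,5,6,7,9}:3  {2,6,7,8,9}:5  {3,4,5,7,9}:1  {4,5,6,7,9}:3  {4,5,7,8,9}:5  {5,6,7,8,9}:10
  |U|=6: {1,3,4,5,7,9}:1  {2,4,5,6,7,9}:6  {2,5,6,7,8,9}:18  {3,4,5,6,7,9}:4  {3,4,5,7,8,9}:6  {4,5,6,7,8,9}:18
  |U|=7: {0,1,3,4,5,7,9}:1  {1,3,4,5,6,7,9}:5  {1,3,4,5,7,8,9}:7  {2,3,4,5,6,7,9}:10  {2,4,5,6,7,8,9}:42  {3,4,5,6,7,8,9}:28
  |U|=8: {0,1,3,4,5,6,7,9}:6  {0,1,3,4,5,7,8,9}:8  {1,2,3,4,5,6,7,9}:15  {1,3,4,5,6,7,8,9}:40  {2,3,4,5,6,7,8,9}:80
  start at 0(i): 135
  start at 2(j): 54
  start at 8(k): 21
sum over floor = 210

210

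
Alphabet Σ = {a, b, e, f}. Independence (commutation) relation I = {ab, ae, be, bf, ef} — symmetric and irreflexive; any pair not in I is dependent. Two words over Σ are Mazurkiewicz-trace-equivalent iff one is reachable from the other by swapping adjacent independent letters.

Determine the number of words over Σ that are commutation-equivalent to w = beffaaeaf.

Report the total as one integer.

252

#0=b has no predecessor
#1=e has no predecessor
#2=f has no predecessor
#3=f depends on [2:f]
#4=a depends on [3:f]
#5=a depends on [4:a]
#6=e depends on [1:e]
#7=a depends on [5:a]
#8=f depends on [7:a]
sources: [0:b, 1:e, 2:f]
N(rest) = Σ N(rest − s) over sources s of rest; N(one piece) = 1:
  size 1 → [0]=1  [6]=1  [8]=1
  size 2 → [0,6]=2  [0,8]=2  [1,6]=1  [6,8]=2  [7,8]=1
  size 3 → [0,1,6]=3  [0,6,8]=6  [0,7,8]=3  [1,6,8]=3  [5,7,8]=1  [6,7,8]=3
  size 4 → [0,1,6,8]=12  [0,5,7,8]=4  [0,6,7,8]=12  [1,6,7,8]=6  [4,5,7,8]=1  [5,6,7,8]=4
  size 5 → [0,1,6,7,8]=30  [0,4,5,7,8]=5  [0,5,6,7,8]=20  [1,5,6,7,8]=10  [3,4,5,7,8]=1  [4,5,6,7,8]=5
  size 6 → [0,1,5,6,7,8]=60  [0,3,4,5,7,8]=6  [0,4,5,6,7,8]=30  [1,4,5,6,7,8]=15  [2,3,4,5,7,8]=1  [3,4,5,6,7,8]=6
  size 7 → [0,1,4,5,6,7,8]=105  [0,2,3,4,5,7,8]=7  [0,3,4,5,6,7,8]=42  [1,3,4,5,6,7,8]=21  [2,3,4,5,6,7,8]=7
  first=0(b) contributes 28
  first=1(e) contributes 56
  first=2(f) contributes 168
|[w]| = 252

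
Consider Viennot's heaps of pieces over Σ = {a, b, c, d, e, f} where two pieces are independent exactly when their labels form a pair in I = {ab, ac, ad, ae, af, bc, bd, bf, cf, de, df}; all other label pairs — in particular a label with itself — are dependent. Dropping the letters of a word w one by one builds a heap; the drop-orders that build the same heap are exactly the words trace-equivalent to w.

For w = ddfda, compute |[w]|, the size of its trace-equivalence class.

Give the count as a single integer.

20

drop 0:d onto floor
drop 1:d onto {0:d}
drop 2:f onto floor
drop 3:d onto {1:d}
drop 4:a onto floor
ground layer = {0:d, 2:f, 4:a}
drop-orders for the pieces not yet dropped (sum over which currently-grounded one goes next):
  1 to go: {2} 1  {3} 1  {4} 1
  2 to go: {1,3} 1  {2,3} 2  {2,4} 2  {3,4} 2
  3 to go: {0,1,3} 1  {1,2,3} 3  {1,3,4} 3  {2,3,4} 6
  if 0:d drops first: 12 orders
  if 2:f drops first: 4 orders
  if 4:a drops first: 4 orders
heap linearizations: 20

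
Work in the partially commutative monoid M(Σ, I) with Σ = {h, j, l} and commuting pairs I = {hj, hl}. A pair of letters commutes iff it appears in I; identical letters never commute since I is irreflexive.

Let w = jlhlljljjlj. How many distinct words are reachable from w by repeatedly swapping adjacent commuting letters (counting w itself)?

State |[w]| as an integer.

#0=j has no predecessor
#1=l depends on [0:j]
#2=h has no predecessor
#3=l depends on [1:l]
#4=l depends on [3:l]
#5=j depends on [4:l]
#6=l depends on [5:j]
#7=j depends on [6:l]
#8=j depends on [7:j]
#9=l depends on [8:j]
#10=j depends on [9:l]
sources: [0:j, 2:h]
N(rest) = Σ N(rest − s) over sources s of rest; N(one piece) = 1:
  size 1 → [2]=1  [10]=1
  size 2 → [2,10]=2  [9,10]=1
  size 3 → [2,9,10]=3  [8,9,10]=1
  size 4 → [2,8,9,10]=4  [7,8,9,10]=1
  size 5 → [2,7,8,9,10]=5  [6,7,8,9,10]=1
  size 6 → [2,6,7,8,9,10]=6  [5,6,7,8,9,10]=1
  size 7 → [2,5,6,7,8,9,10]=7  [4,5,6,7,8,9,10]=1
  size 8 → [2,4,5,6,7,8,9,10]=8  [3,4,5,6,7,8,9,10]=1
  size 9 → [1,3,4,5,6,7,8,9,10]=1  [2,3,4,5,6,7,8,9,10]=9
  first=0(j) contributes 10
  first=2(h) contributes 1
|[w]| = 11

11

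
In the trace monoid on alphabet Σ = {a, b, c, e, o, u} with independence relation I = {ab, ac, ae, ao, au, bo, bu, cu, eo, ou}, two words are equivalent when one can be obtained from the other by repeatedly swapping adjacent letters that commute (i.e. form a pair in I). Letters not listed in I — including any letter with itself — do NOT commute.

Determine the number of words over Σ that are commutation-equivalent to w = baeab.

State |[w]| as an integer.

piece 0:b — minimal
piece 1:a — minimal
piece 2:e rests on {0:b}
piece 3:a rests on {1:a}
piece 4:b rests on {2:e}
minimal pieces: {0:b, 1:a}
ways to finish when only these pieces remain (= sum over removing one remaining piece with nothing left below it):
  1 left: {3}→1  {4}→1
  2 left: {1,3}→1  {2,4}→1  {3,4}→2
  3 left: {0,2,4}→1  {1,3,4}→3  {2,3,4}→3
  placing 0:b first → 6 extensions
  placing 1:a first → 4 extensions
total linear extensions = 10

10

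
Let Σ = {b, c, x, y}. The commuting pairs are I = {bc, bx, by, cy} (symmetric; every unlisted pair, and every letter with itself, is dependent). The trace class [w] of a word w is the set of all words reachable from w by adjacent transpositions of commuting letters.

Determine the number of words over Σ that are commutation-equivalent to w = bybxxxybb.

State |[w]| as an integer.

126

0(b) covers ∅
1(y) covers ∅
2(b) covers 0:b
3(x) covers 1:y
4(x) covers 3:x
5(x) covers 4:x
6(y) covers 5:x
7(b) covers 2:b
8(b) covers 7:b
floor of heap: 0:b, 1:y
completions by unplaced set U, small U first (add the entries for U minus each lowest piece of U):
  |U|=1: {6}:1  {8}:1
  |U|=2: {5,6}:1  {6,8}:2  {7,8}:1
  |U|=3: {2,7,8}:1  {4,5,6}:1  {5,6,8}:3  {6,7,8}:3
  |U|=4: {0,2,7,8}:1  {2,6,7,8}:4  {3,4,5,6}:1  {4,5,6,8}:4  {5,6,7,8}:6
  |U|=5: {0,2,6,7,8}:5  {1,3,4,5,6}:1  {2,5,6,7,8}:10  {3,4,5,6,8}:5  {4,5,6,7,8}:10
  |U|=6: {0,2,5,6,7,8}:15  {1,3,4,5,6,8}:6  {2,4,5,6,7,8}:20  {3,4,5,6,7,8}:15
  |U|=7: {0,2,4,5,6,7,8}:35  {1,3,4,5,6,7,8}:21  {2,3,4,5,6,7,8}:35
  start at 0(b): 56
  start at 1(y): 70
sum over floor = 126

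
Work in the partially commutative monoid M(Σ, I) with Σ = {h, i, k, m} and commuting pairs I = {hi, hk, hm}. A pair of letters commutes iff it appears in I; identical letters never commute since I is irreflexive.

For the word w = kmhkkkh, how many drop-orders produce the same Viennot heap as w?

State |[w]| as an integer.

21

drop 0:k onto floor
drop 1:m onto {0:k}
drop 2:h onto floor
drop 3:k onto {1:m}
drop 4:k onto {3:k}
drop 5:k onto {4:k}
drop 6:h onto {2:h}
ground layer = {0:k, 2:h}
drop-orders for the pieces not yet dropped (sum over which currently-grounded one goes next):
  1 to go: {5} 1  {6} 1
  2 to go: {2,6} 1  {4,5} 1  {5,6} 2
  3 to go: {2,5,6} 3  {3,4,5} 1  {4,5,6} 3
  4 to go: {1,3,4,5} 1  {2,4,5,6} 6  {3,4,5,6} 4
  5 to go: {0,1,3,4,5} 1  {1,3,4,5,6} 5  {2,3,4,5,6} 10
  if 0:k drops first: 15 orders
  if 2:h drops first: 6 orders
heap linearizations: 21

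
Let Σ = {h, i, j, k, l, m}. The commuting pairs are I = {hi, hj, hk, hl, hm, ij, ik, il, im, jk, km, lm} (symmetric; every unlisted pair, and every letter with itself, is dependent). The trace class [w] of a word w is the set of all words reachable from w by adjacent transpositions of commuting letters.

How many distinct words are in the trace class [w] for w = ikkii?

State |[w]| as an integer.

10

drop 0:i onto floor
drop 1:k onto floor
drop 2:k onto {1:k}
drop 3:i onto {0:i}
drop 4:i onto {3:i}
ground layer = {0:i, 1:k}
drop-orders for the pieces not yet dropped (sum over which currently-grounded one goes next):
  1 to go: {2} 1  {4} 1
  2 to go: {1,2} 1  {2,4} 2  {3,4} 1
  3 to go: {0,3,4} 1  {1,2,4} 3  {2,3,4} 3
  if 0:i drops first: 6 orders
  if 1:k drops first: 4 orders
heap linearizations: 10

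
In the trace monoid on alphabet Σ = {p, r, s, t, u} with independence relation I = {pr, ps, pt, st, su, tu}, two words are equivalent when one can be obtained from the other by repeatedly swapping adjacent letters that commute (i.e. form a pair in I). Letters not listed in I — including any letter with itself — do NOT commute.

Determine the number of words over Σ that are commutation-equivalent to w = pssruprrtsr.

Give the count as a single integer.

48

drop 0:p onto floor
drop 1:s onto floor
drop 2:s onto {1:s}
drop 3:r onto {2:s}
drop 4:u onto {0:p, 3:r}
drop 5:p onto {4:u}
drop 6:r onto {4:u}
drop 7:r onto {6:r}
drop 8:t onto {7:r}
drop 9:s onto {7:r}
drop 10:r onto {8:t, 9:s}
ground layer = {0:p, 1:s}
drop-orders for the pieces not yet dropped (sum over which currently-grounded one goes next):
  1 to go: {5} 1  {10} 1
  2 to go: {5,10} 2  {8,10} 1  {9,10} 1
  3 to go: {5,8,10} 3  {5,9,10} 3  {8,9,10} 2
  4 to go: {5,8,9,10} 8  {7,8,9,10} 2
  5 to go: {5,7,8,9,10} 10  {6,7,8,9,10} 2
  6 to go: {5,6,7,8,9,10} 12
  7 to go: {4,5,6,7,8,9,10} 12
  8 to go: {0,4,5,6,7,8,9,10} 12  {3,4,5,6,7,8,9,10} 12
  9 to go: {0,3,4,5,6,7,8,9,10} 24  {2,3,4,5,6,7,8,9,10} 12
  if 0:p drops first: 12 orders
  if 1:s drops first: 36 orders
heap linearizations: 48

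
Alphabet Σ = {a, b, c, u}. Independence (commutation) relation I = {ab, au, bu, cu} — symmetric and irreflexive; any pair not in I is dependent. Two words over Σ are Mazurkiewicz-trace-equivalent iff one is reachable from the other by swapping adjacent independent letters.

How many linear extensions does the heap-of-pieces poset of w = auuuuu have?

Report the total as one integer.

6

piece 0:a — minimal
piece 1:u — minimal
piece 2:u rests on {1:u}
piece 3:u rests on {2:u}
piece 4:u rests on {3:u}
piece 5:u rests on {4:u}
minimal pieces: {0:a, 1:u}
ways to finish when only these pieces remain (= sum over removing one remaining piece with nothing left below it):
  1 left: {0}→1  {5}→1
  2 left: {0,5}→2  {4,5}→1
  3 left: {0,4,5}→3  {3,4,5}→1
  4 left: {0,3,4,5}→4  {2,3,4,5}→1
  placing 0:a first → 1 extensions
  placing 1:u first → 5 extensions
total linear extensions = 6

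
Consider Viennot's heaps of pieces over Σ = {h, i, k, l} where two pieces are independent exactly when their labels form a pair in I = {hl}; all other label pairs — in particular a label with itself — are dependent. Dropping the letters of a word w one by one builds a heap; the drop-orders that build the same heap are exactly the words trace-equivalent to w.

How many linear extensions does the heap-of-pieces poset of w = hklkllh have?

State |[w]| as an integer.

3

#0=h has no predecessor
#1=k depends on [0:h]
#2=l depends on [1:k]
#3=k depends on [2:l]
#4=l depends on [3:k]
#5=l depends on [4:l]
#6=h depends on [3:k]
sources: [0:h]
N(rest) = Σ N(rest − s) over sources s of rest; N(one piece) = 1:
  size 1 → [5]=1  [6]=1
  size 2 → [4,5]=1  [5,6]=2
  size 3 → [4,5,6]=3
  size 4 → [3,4,5,6]=3
  size 5 → [2,3,4,5,6]=3
  first=0(h) contributes 3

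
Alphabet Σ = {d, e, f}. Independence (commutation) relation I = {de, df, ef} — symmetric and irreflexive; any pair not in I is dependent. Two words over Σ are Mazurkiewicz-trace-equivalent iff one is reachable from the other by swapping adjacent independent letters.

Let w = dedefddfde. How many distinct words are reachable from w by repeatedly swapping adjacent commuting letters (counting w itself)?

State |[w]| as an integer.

2520

drop 0:d onto floor
drop 1:e onto floor
drop 2:d onto {0:d}
drop 3:e onto {1:e}
drop 4:f onto floor
drop 5:d onto {2:d}
drop 6:d onto {5:d}
drop 7:f onto {4:f}
drop 8:d onto {6:d}
drop 9:e onto {3:e}
ground layer = {0:d, 1:e, 4:f}
drop-orders for the pieces not yet dropped (sum over which currently-grounded one goes next):
  1 to go: {7} 1  {8} 1  {9} 1
  2 to go: {3,9} 1  {4,7} 1  {6,8} 1  {7,8} 2  {7,9} 2  {8,9} 2
  3 to go: {1,3,9} 1  {3,7,9} 3  {3,8,9} 3  {4,7,8} 3  {4,7,9} 3  {5,6,8} 1  {6,7,8} 3  {6,8,9} 3  {7,8,9} 6
  4 to go: {1,3,7,9} 4  {1,3,8,9} 4  {2,5,6,8} 1  {3,4,7,9} 6  {3,6,8,9} 6  {3,7,8,9} 12  {4,6,7,8} 6  {4,7,8,9} 12  {5,6,7,8} 4  {5,6,8,9} 4  {6,7,8,9} 12
  5 to go: {0,2,5,6,8} 1  {1,3,4,7,9} 10  {1,3,6,8,9} 10  {1,3,7,8,9} 20  {2,5,6,7,8} 5  {2,5,6,8,9} 5  {3,4,7,8,9} 30  {3,5,6,8,9} 10  {3,6,7,8,9} 30  {4,5,6,7,8} 10  {4,6,7,8,9} 30  {5,6,7,8,9} 20
  6 to go: {0,2,5,6,7,8} 6  {0,2,5,6,8,9} 6  {1,3,4,7,8,9} 60  {1,3,5,6,8,9} 20  {1,3,6,7,8,9} 60  {2,3,5,6,8,9} 15  {2,4,5,6,7,8} 15  {2,5,6,7,8,9} 30  {3,4,6,7,8,9} 90  {3,5,6,7,8,9} 60  {4,5,6,7,8,9} 60
  7 to go: {0,2,3,5,6,8,9} 21  {0,2,4,5,6,7,8} 21  {0,2,5,6,7,8,9} 42  {1,2,3,5,6,8,9} 35  {1,3,4,6,7,8,9} 210  {1,3,5,6,7,8,9} 140  {2,3,5,6,7,8,9} 105  {2,4,5,6,7,8,9} 105  {3,4,5,6,7,8,9} 210
  8 to go: {0,1,2,3,5,6,8,9} 56  {0,2,3,5,6,7,8,9} 168  {0,2,4,5,6,7,8,9} 168  {1,2,3,5,6,7,8,9} 280  {1,3,4,5,6,7,8,9} 560  {2,3,4,5,6,7,8,9} 420
  if 0:d drops first: 1260 orders
  if 1:e drops first: 756 orders
  if 4:f drops first: 504 orders
heap linearizations: 2520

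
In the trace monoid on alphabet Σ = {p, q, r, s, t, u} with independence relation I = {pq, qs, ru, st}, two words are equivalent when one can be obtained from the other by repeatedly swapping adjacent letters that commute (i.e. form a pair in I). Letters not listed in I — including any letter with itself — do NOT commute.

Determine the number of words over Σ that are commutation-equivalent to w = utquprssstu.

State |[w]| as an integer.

drop 0:u onto floor
drop 1:t onto {0:u}
drop 2:q onto {1:t}
drop 3:u onto {2:q}
drop 4:p onto {3:u}
drop 5:r onto {4:p}
drop 6:s onto {5:r}
drop 7:s onto {6:s}
drop 8:s onto {7:s}
drop 9:t onto {5:r}
drop 10:u onto {8:s, 9:t}
ground layer = {0:u}
drop-orders for the pieces not yet dropped (sum over which currently-grounded one goes next):
  1 to go: {10} 1
  2 to go: {8,10} 1  {9,10} 1
  3 to go: {7,8,10} 1  {8,9,10} 2
  4 to go: {6,7,8,10} 1  {7,8,9,10} 3
  5 to go: {6,7,8,9,10} 4
  6 to go: {5,6,7,8,9,10} 4
  7 to go: {4,5,6,7,8,9,10} 4
  8 to go: {3,4,5,6,7,8,9,10} 4
  9 to go: {2,3,4,5,6,7,8,9,10} 4
  if 0:u drops first: 4 orders

4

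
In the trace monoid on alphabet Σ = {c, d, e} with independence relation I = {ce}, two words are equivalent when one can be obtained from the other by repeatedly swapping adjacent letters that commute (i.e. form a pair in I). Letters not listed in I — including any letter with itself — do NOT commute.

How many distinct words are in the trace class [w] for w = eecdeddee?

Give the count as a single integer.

3

0(e) covers ∅
1(e) covers 0:e
2(c) covers ∅
3(d) covers 1:e, 2:c
4(e) covers 3:d
5(d) covers 4:e
6(d) covers 5:d
7(e) covers 6:d
8(e) covers 7:e
floor of heap: 0:e, 2:c
completions by unplaced set U, small U first (add the entries for U minus each lowest piece of U):
  |U|=1: {8}:1
  |U|=2: {7,8}:1
  |U|=3: {6,7,8}:1
  |U|=4: {5,6,7,8}:1
  |U|=5: {4,5,6,7,8}:1
  |U|=6: {3,4,5,6,7,8}:1
  |U|=7: {1,3,4,5,6,7,8}:1  {2,3,4,5,6,7,8}:1
  start at 0(e): 2
  start at 2(c): 1
sum over floor = 3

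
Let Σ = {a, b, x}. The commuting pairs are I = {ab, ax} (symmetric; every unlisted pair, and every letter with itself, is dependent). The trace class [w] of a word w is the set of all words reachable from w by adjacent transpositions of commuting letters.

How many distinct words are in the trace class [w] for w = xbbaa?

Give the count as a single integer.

piece 0:x — minimal
piece 1:b rests on {0:x}
piece 2:b rests on {1:b}
piece 3:a — minimal
piece 4:a rests on {3:a}
minimal pieces: {0:x, 3:a}
ways to finish when only these pieces remain (= sum over removing one remaining piece with nothing left below it):
  1 left: {2}→1  {4}→1
  2 left: {1,2}→1  {2,4}→2  {3,4}→1
  3 left: {0,1,2}→1  {1,2,4}→3  {2,3,4}→3
  placing 0:x first → 6 extensions
  placing 3:a first → 4 extensions
total linear extensions = 10

10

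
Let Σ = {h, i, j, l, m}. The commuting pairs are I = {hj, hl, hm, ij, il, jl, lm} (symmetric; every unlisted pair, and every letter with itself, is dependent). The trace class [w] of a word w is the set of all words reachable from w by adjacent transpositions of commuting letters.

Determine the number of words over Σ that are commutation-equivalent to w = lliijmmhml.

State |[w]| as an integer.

1560

piece 0:l — minimal
piece 1:l rests on {0:l}
piece 2:i — minimal
piece 3:i rests on {2:i}
piece 4:j — minimal
piece 5:m rests on {3:i, 4:j}
piece 6:m rests on {5:m}
piece 7:h rests on {3:i}
piece 8:m rests on {6:m}
piece 9:l rests on {1:l}
minimal pieces: {0:l, 2:i, 4:j}
ways to finish when only these pieces remain (= sum over removing one remaining piece with nothing left below it):
  1 left: {7}→1  {8}→1  {9}→1
  2 left: {1,9}→1  {6,8}→1  {7,8}→2  {7,9}→2  {8,9}→2
  3 left: {0,1,9}→1  {1,7,9}→3  {1,8,9}→3  {5,6,8}→1  {6,7,8}→3  {6,8,9}→3  {7,8,9}→6
  4 left: {0,1,7,9}→4  {0,1,8,9}→4  {1,6,8,9}→6  {1,7,8,9}→12  {4,5,6,8}→1  {5,6,7,8}→4  {5,6,8,9}→4  {6,7,8,9}→12
  5 left: {0,1,6,8,9}→10  {0,1,7,8,9}→20  {1,5,6,8,9}→10  {1,6,7,8,9}→30  {3,5,6,7,8}→4  {4,5,6,7,8}→5  {4,5,6,8,9}→5  {5,6,7,8,9}→20
  6 left: {0,1,5,6,8,9}→20  {0,1,6,7,8,9}→60  {1,4,5,6,8,9}→15  {1,5,6,7,8,9}→60  {2,3,5,6,7,8}→4  {3,4,5,6,7,8}→9  {3,5,6,7,8,9}→24  {4,5,6,7,8,9}→30
  7 left: {0,1,4,5,6,8,9}→35  {0,1,5,6,7,8,9}→140  {1,3,5,6,7,8,9}→84  {1,4,5,6,7,8,9}→105  {2,3,4,5,6,7,8}→13  {2,3,5,6,7,8,9}→28  {3,4,5,6,7,8,9}→63
  8 left: {0,1,3,5,6,7,8,9}→224  {0,1,4,5,6,7,8,9}→280  {1,2,3,5,6,7,8,9}→112  {1,3,4,5,6,7,8,9}→252  {2,3,4,5,6,7,8,9}→104
  placing 0:l first → 468 extensions
  placing 2:i first → 756 extensions
  placing 4:j first → 336 extensions
total linear extensions = 1560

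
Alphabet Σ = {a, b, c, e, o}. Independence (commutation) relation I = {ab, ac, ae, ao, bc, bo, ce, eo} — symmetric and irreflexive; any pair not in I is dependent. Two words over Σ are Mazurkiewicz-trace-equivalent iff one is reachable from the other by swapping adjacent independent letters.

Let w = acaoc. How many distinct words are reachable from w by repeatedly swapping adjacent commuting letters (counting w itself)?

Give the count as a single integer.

10

drop 0:a onto floor
drop 1:c onto floor
drop 2:a onto {0:a}
drop 3:o onto {1:c}
drop 4:c onto {3:o}
ground layer = {0:a, 1:c}
drop-orders for the pieces not yet dropped (sum over which currently-grounded one goes next):
  1 to go: {2} 1  {4} 1
  2 to go: {0,2} 1  {2,4} 2  {3,4} 1
  3 to go: {0,2,4} 3  {1,3,4} 1  {2,3,4} 3
  if 0:a drops first: 4 orders
  if 1:c drops first: 6 orders
heap linearizations: 10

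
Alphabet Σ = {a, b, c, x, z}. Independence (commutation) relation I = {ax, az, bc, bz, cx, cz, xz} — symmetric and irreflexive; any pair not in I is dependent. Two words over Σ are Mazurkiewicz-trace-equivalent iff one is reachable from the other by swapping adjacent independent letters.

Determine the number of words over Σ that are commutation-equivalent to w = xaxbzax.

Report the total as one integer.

piece 0:x — minimal
piece 1:a — minimal
piece 2:x rests on {0:x}
piece 3:b rests on {1:a, 2:x}
piece 4:z — minimal
piece 5:a rests on {3:b}
piece 6:x rests on {3:b}
minimal pieces: {0:x, 1:a, 4:z}
ways to finish when only these pieces remain (= sum over removing one remaining piece with nothing left below it):
  1 left: {4}→1  {5}→1  {6}→1
  2 left: {4,5}→2  {4,6}→2  {5,6}→2
  3 left: {3,5,6}→2  {4,5,6}→6
  4 left: {1,3,5,6}→2  {2,3,5,6}→2  {3,4,5,6}→8
  5 left: {0,2,3,5,6}→2  {1,2,3,5,6}→4  {1,3,4,5,6}→10  {2,3,4,5,6}→10
  placing 0:x first → 24 extensions
  placing 1:a first → 12 extensions
  placing 4:z first → 6 extensions
total linear extensions = 42

42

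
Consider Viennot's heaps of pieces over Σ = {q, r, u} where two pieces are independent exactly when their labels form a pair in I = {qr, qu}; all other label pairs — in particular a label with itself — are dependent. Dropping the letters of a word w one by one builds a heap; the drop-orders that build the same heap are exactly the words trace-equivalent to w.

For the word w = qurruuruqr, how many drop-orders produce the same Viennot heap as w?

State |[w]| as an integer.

drop 0:q onto floor
drop 1:u onto floor
drop 2:r onto {1:u}
drop 3:r onto {2:r}
drop 4:u onto {3:r}
drop 5:u onto {4:u}
drop 6:r onto {5:u}
drop 7:u onto {6:r}
drop 8:q onto {0:q}
drop 9:r onto {7:u}
ground layer = {0:q, 1:u}
drop-orders for the pieces not yet dropped (sum over which currently-grounded one goes next):
  1 to go: {8} 1  {9} 1
  2 to go: {0,8} 1  {7,9} 1  {8,9} 2
  3 to go: {0,8,9} 3  {6,7,9} 1  {7,8,9} 3
  4 to go: {0,7,8,9} 6  {5,6,7,9} 1  {6,7,8,9} 4
  5 to go: {0,6,7,8,9} 10  {4,5,6,7,9} 1  {5,6,7,8,9} 5
  6 to go: {0,5,6,7,8,9} 15  {3,4,5,6,7,9} 1  {4,5,6,7,8,9} 6
  7 to go: {0,4,5,6,7,8,9} 21  {2,3,4,5,6,7,9} 1  {3,4,5,6,7,8,9} 7
  8 to go: {0,3,4,5,6,7,8,9} 28  {1,2,3,4,5,6,7,9} 1  {2,3,4,5,6,7,8,9} 8
  if 0:q drops first: 9 orders
  if 1:u drops first: 36 orders
heap linearizations: 45

45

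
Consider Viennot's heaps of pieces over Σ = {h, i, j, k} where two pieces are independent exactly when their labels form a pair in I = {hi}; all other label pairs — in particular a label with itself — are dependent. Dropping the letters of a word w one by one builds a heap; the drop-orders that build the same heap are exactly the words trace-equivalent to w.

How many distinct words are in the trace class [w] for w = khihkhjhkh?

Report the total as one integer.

3

#0=k has no predecessor
#1=h depends on [0:k]
#2=i depends on [0:k]
#3=h depends on [1:h]
#4=k depends on [2:i, 3:h]
#5=h depends on [4:k]
#6=j depends on [5:h]
#7=h depends on [6:j]
#8=k depends on [7:h]
#9=h depends on [8:k]
sources: [0:k]
N(rest) = Σ N(rest − s) over sources s of rest; N(one piece) = 1:
  size 1 → [9]=1
  size 2 → [8,9]=1
  size 3 → [7,8,9]=1
  size 4 → [6,7,8,9]=1
  size 5 → [5,6,7,8,9]=1
  size 6 → [4,5,6,7,8,9]=1
  size 7 → [2,4,5,6,7,8,9]=1  [3,4,5,6,7,8,9]=1
  size 8 → [1,3,4,5,6,7,8,9]=1  [2,3,4,5,6,7,8,9]=2
  first=0(k) contributes 3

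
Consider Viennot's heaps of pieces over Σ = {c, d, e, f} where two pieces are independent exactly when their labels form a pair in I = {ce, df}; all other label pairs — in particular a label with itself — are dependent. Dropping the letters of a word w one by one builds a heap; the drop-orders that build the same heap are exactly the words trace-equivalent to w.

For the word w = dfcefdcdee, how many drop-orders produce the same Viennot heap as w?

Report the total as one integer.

8

0(d) covers ∅
1(f) covers ∅
2(c) covers 0:d, 1:f
3(e) covers 0:d, 1:f
4(f) covers 2:c, 3:e
5(d) covers 2:c, 3:e
6(c) covers 4:f, 5:d
7(d) covers 6:c
8(e) covers 7:d
9(e) covers 8:e
floor of heap: 0:d, 1:f
completions by unplaced set U, small U first (add the entries for U minus each lowest piece of U):
  |U|=1: {9}:1
  |U|=2: {8,9}:1
  |U|=3: {7,8,9}:1
  |U|=4: {6,7,8,9}:1
  |U|=5: {4,6,7,8,9}:1  {5,6,7,8,9}:1
  |U|=6: {4,5,6,7,8,9}:2
  |U|=7: {2,4,5,6,7,8,9}:2  {3,4,5,6,7,8,9}:2
  |U|=8: {2,3,4,5,6,7,8,9}:4
  start at 0(d): 4
  start at 1(f): 4
sum over floor = 8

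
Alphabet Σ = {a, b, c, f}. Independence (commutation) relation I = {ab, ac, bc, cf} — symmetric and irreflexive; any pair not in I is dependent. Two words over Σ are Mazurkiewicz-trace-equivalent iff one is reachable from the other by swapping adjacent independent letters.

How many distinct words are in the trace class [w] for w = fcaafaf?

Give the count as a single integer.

7

0(f) covers ∅
1(c) covers ∅
2(a) covers 0:f
3(a) covers 2:a
4(f) covers 3:a
5(a) covers 4:f
6(f) covers 5:a
floor of heap: 0:f, 1:c
completions by unplaced set U, small U first (add the entries for U minus each lowest piece of U):
  |U|=1: {1}:1  {6}:1
  |U|=2: {1,6}:2  {5,6}:1
  |U|=3: {1,5,6}:3  {4,5,6}:1
  |U|=4: {1,4,5,6}:4  {3,4,5,6}:1
  |U|=5: {1,3,4,5,6}:5  {2,3,4,5,6}:1
  start at 0(f): 6
  start at 1(c): 1
sum over floor = 7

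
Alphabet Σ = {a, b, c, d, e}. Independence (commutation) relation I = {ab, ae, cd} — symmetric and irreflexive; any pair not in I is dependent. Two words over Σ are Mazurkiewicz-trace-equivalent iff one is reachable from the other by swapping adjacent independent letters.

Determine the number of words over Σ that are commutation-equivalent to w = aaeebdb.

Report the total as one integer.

10

0(a) covers ∅
1(a) covers 0:a
2(e) covers ∅
3(e) covers 2:e
4(b) covers 3:e
5(d) covers 1:a, 4:b
6(b) covers 5:d
floor of heap: 0:a, 2:e
completions by unplaced set U, small U first (add the entries for U minus each lowest piece of U):
  |U|=1: {6}:1
  |U|=2: {5,6}:1
  |U|=3: {1,5,6}:1  {4,5,6}:1
  |U|=4: {0,1,5,6}:1  {1,4,5,6}:2  {3,4,5,6}:1
  |U|=5: {0,1,4,5,6}:3  {1,3,4,5,6}:3  {2,3,4,5,6}:1
  start at 0(a): 4
  start at 2(e): 6
sum over floor = 10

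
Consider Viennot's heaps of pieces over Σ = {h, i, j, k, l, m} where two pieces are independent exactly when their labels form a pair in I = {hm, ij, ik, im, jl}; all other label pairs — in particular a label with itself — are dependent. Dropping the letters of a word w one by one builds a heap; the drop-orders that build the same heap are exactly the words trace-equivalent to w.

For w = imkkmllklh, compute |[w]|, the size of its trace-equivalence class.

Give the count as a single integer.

5

0(i) covers ∅
1(m) covers ∅
2(k) covers 1:m
3(k) covers 2:k
4(m) covers 3:k
5(l) covers 0:i, 4:m
6(l) covers 5:l
7(k) covers 6:l
8(l) covers 7:k
9(h) covers 8:l
floor of heap: 0:i, 1:m
completions by unplaced set U, small U first (add the entries for U minus each lowest piece of U):
  |U|=1: {9}:1
  |U|=2: {8,9}:1
  |U|=3: {7,8,9}:1
  |U|=4: {6,7,8,9}:1
  |U|=5: {5,6,7,8,9}:1
  |U|=6: {0,5,6,7,8,9}:1  {4,5,6,7,8,9}:1
  |U|=7: {0,4,5,6,7,8,9}:2  {3,4,5,6,7,8,9}:1
  |U|=8: {0,3,4,5,6,7,8,9}:3  {2,3,4,5,6,7,8,9}:1
  start at 0(i): 1
  start at 1(m): 4
sum over floor = 5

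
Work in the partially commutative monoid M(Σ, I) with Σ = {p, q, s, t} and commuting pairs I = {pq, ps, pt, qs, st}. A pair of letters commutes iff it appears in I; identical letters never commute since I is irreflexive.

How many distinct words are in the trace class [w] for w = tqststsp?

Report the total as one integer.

280

drop 0:t onto floor
drop 1:q onto {0:t}
drop 2:s onto floor
drop 3:t onto {1:q}
drop 4:s onto {2:s}
drop 5:t onto {3:t}
drop 6:s onto {4:s}
drop 7:p onto floor
ground layer = {0:t, 2:s, 7:p}
drop-orders for the pieces not yet dropped (sum over which currently-grounded one goes next):
  1 to go: {5} 1  {6} 1  {7} 1
  2 to go: {3,5} 1  {4,6} 1  {5,6} 2  {5,7} 2  {6,7} 2
  3 to go: {1,3,5} 1  {2,4,6} 1  {3,5,6} 3  {3,5,7} 3  {4,5,6} 3  {4,6,7} 3  {5,6,7} 6
  4 to go: {0,1,3,5} 1  {1,3,5,6} 4  {1,3,5,7} 4  {2,4,5,6} 4  {2,4,6,7} 4  {3,4,5,6} 6  {3,5,6,7} 12  {4,5,6,7} 12
  5 to go: {0,1,3,5,6} 5  {0,1,3,5,7} 5  {1,3,4,5,6} 10  {1,3,5,6,7} 20  {2,3,4,5,6} 10  {2,4,5,6,7} 20  {3,4,5,6,7} 30
  6 to go: {0,1,3,4,5,6} 15  {0,1,3,5,6,7} 30  {1,2,3,4,5,6} 20  {1,3,4,5,6,7} 60  {2,3,4,5,6,7} 60
  if 0:t drops first: 140 orders
  if 2:s drops first: 105 orders
  if 7:p drops first: 35 orders
heap linearizations: 280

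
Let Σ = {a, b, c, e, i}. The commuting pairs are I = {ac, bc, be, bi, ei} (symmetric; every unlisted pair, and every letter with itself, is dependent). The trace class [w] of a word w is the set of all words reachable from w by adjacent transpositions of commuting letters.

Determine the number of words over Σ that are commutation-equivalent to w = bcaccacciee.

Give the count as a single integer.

drop 0:b onto floor
drop 1:c onto floor
drop 2:a onto {0:b}
drop 3:c onto {1:c}
drop 4:c onto {3:c}
drop 5:a onto {2:a}
drop 6:c onto {4:c}
drop 7:c onto {6:c}
drop 8:i onto {5:a, 7:c}
drop 9:e onto {5:a, 7:c}
drop 10:e onto {9:e}
ground layer = {0:b, 1:c}
drop-orders for the pieces not yet dropped (sum over which currently-grounded one goes next):
  1 to go: {8} 1  {10} 1
  2 to go: {8,10} 2  {9,10} 1
  3 to go: {8,9,10} 3
  4 to go: {5,8,9,10} 3  {7,8,9,10} 3
  5 to go: {2,5,8,9,10} 3  {5,7,8,9,10} 6  {6,7,8,9,10} 3
  6 to go: {0,2,5,8,9,10} 3  {2,5,7,8,9,10} 9  {4,6,7,8,9,10} 3  {5,6,7,8,9,10} 9
  7 to go: {0,2,5,7,8,9,10} 12  {2,5,6,7,8,9,10} 18  {3,4,6,7,8,9,10} 3  {4,5,6,7,8,9,10} 12
  8 to go: {0,2,5,6,7,8,9,10} 30  {1,3,4,6,7,8,9,10} 3  {2,4,5,6,7,8,9,10} 30  {3,4,5,6,7,8,9,10} 15
  9 to go: {0,2,4,5,6,7,8,9,10} 60  {1,3,4,5,6,7,8,9,10} 18  {2,3,4,5,6,7,8,9,10} 45
  if 0:b drops first: 63 orders
  if 1:c drops first: 105 orders
heap linearizations: 168

168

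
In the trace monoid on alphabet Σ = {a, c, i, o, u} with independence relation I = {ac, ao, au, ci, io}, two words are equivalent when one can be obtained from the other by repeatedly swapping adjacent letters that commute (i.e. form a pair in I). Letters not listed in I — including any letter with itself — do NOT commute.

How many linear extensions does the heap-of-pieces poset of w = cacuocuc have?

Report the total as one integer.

8

piece 0:c — minimal
piece 1:a — minimal
piece 2:c rests on {0:c}
piece 3:u rests on {2:c}
piece 4:o rests on {3:u}
piece 5:c rests on {4:o}
piece 6:u rests on {5:c}
piece 7:c rests on {6:u}
minimal pieces: {0:c, 1:a}
ways to finish when only these pieces remain (= sum over removing one remaining piece with nothing left below it):
  1 left: {1}→1  {7}→1
  2 left: {1,7}→2  {6,7}→1
  3 left: {1,6,7}→3  {5,6,7}→1
  4 left: {1,5,6,7}→4  {4,5,6,7}→1
  5 left: {1,4,5,6,7}→5  {3,4,5,6,7}→1
  6 left: {1,3,4,5,6,7}→6  {2,3,4,5,6,7}→1
  placing 0:c first → 7 extensions
  placing 1:a first → 1 extensions
total linear extensions = 8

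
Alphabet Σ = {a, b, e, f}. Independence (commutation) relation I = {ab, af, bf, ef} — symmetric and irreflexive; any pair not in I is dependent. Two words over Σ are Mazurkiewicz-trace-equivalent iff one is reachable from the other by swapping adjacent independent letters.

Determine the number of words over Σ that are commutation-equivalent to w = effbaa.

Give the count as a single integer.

piece 0:e — minimal
piece 1:f — minimal
piece 2:f rests on {1:f}
piece 3:b rests on {0:e}
piece 4:a rests on {0:e}
piece 5:a rests on {4:a}
minimal pieces: {0:e, 1:f}
ways to finish when only these pieces remain (= sum over removing one remaining piece with nothing left below it):
  1 left: {2}→1  {3}→1  {5}→1
  2 left: {1,2}→1  {2,3}→2  {2,5}→2  {3,5}→2  {4,5}→1
  3 left: {1,2,3}→3  {1,2,5}→3  {2,3,5}→6  {2,4,5}→3  {3,4,5}→3
  4 left: {0,3,4,5}→3  {1,2,3,5}→12  {1,2,4,5}→6  {2,3,4,5}→12
  placing 0:e first → 30 extensions
  placing 1:f first → 15 extensions
total linear extensions = 45

45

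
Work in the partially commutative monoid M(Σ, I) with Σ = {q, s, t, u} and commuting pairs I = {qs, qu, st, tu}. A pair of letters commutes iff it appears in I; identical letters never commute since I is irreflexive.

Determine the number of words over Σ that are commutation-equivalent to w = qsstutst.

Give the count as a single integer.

70

drop 0:q onto floor
drop 1:s onto floor
drop 2:s onto {1:s}
drop 3:t onto {0:q}
drop 4:u onto {2:s}
drop 5:t onto {3:t}
drop 6:s onto {4:u}
drop 7:t onto {5:t}
ground layer = {0:q, 1:s}
drop-orders for the pieces not yet dropped (sum over which currently-grounded one goes next):
  1 to go: {6} 1  {7} 1
  2 to go: {4,6} 1  {5,7} 1  {6,7} 2
  3 to go: {2,4,6} 1  {3,5,7} 1  {4,6,7} 3  {5,6,7} 3
  4 to go: {0,3,5,7} 1  {1,2,4,6} 1  {2,4,6,7} 4  {3,5,6,7} 4  {4,5,6,7} 6
  5 to go: {0,3,5,6,7} 5  {1,2,4,6,7} 5  {2,4,5,6,7} 10  {3,4,5,6,7} 10
  6 to go: {0,3,4,5,6,7} 15  {1,2,4,5,6,7} 15  {2,3,4,5,6,7} 20
  if 0:q drops first: 35 orders
  if 1:s drops first: 35 orders
heap linearizations: 70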